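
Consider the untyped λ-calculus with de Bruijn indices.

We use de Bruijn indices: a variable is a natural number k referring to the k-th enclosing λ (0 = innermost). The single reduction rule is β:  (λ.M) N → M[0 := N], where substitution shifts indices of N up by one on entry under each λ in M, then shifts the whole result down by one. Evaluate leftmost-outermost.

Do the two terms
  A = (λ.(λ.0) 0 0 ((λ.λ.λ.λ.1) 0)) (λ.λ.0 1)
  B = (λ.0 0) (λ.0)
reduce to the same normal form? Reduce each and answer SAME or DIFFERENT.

Term A:
  start: (λ.(λ.0) 0 0 ((λ.λ.λ.λ.1) 0)) (λ.λ.0 1)
  →1  (λ.0) (λ.λ.0 1) (λ.λ.0 1) ((λ.λ.λ.λ.1) (λ.λ.0 1))
  →2  (λ.λ.0 1) (λ.λ.0 1) ((λ.λ.λ.λ.1) (λ.λ.0 1))
  →3  (λ.0 (λ.λ.0 1)) ((λ.λ.λ.λ.1) (λ.λ.0 1))
  →4  (λ.λ.λ.λ.1) (λ.λ.0 1) (λ.λ.0 1)
  →5  (λ.λ.λ.1) (λ.λ.0 1)
  →6  λ.λ.1

Term B:
  start: (λ.0 0) (λ.0)
  →1  (λ.0) (λ.0)
  →2  λ.0

Answer: DIFFERENT — A ⇓ λ.λ.1, B ⇓ λ.0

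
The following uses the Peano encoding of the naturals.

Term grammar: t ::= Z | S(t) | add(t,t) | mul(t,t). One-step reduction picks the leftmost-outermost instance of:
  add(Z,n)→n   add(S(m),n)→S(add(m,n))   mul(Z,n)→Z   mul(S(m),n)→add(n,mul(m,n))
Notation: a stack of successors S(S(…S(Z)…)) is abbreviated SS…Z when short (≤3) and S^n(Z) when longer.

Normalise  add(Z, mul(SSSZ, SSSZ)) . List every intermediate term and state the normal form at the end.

  start: add(Z, mul(SSSZ, SSSZ))
  [1] mul(SSSZ, SSSZ)
  [2] add(SSSZ, mul(SSZ, SSSZ))
  [3] S(add(SSZ, mul(SSZ, SSSZ)))
  [4] S(S(add(SZ, mul(SSZ, SSSZ))))
  [5] S(S(S(add(Z, mul(SSZ, SSSZ)))))
  [6] S(S(S(mul(SSZ, SSSZ))))
  [7] S(S(S(add(SSSZ, mul(SZ, SSSZ)))))
  [8] S(S(S(S(add(SSZ, mul(SZ, SSSZ))))))
  [9] S(S(S(S(S(add(SZ, mul(SZ, SSSZ)))))))
  [10] S(S(S(S(S(S(add(Z, mul(SZ, SSSZ))))))))
  [11] S(S(S(S(S(S(mul(SZ, SSSZ)))))))
  [12] S(S(S(S(S(S(add(SSSZ, mul(Z, SSSZ))))))))
  [13] S(S(S(S(S(S(S(add(SSZ, mul(Z, SSSZ)))))))))
  [14] S(S(S(S(S(S(S(S(add(SZ, mul(Z, SSSZ))))))))))
  [15] S(S(S(S(S(S(S(S(S(add(Z, mul(Z, SSSZ)))))))))))
  [16] S(S(S(S(S(S(S(S(S(mul(Z, SSSZ))))))))))
  [17] S^9(Z)

Answer: normal form = S^9(Z)  (in 17 steps)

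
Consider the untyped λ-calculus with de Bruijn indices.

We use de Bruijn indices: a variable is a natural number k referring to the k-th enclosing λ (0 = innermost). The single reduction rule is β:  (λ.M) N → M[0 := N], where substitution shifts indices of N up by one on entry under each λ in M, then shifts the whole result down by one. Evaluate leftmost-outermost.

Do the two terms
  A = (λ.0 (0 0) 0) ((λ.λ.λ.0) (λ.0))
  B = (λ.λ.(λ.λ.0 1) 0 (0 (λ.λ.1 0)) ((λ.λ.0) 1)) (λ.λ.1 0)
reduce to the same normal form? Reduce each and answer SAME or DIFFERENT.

Term A:
  start: (λ.0 (0 0) 0) ((λ.λ.λ.0) (λ.0))
  step 1: (λ.λ.λ.0) (λ.0) ((λ.λ.λ.0) (λ.0) ((λ.λ.λ.0) (λ.0))) ((λ.λ.λ.0) (λ.0))
  step 2: (λ.λ.0) ((λ.λ.λ.0) (λ.0) ((λ.λ.λ.0) (λ.0))) ((λ.λ.λ.0) (λ.0))
  step 3: (λ.0) ((λ.λ.λ.0) (λ.0))
  step 4: (λ.λ.λ.0) (λ.0)
  step 5: λ.λ.0

Term B:
  start: (λ.λ.(λ.λ.0 1) 0 (0 (λ.λ.1 0)) ((λ.λ.0) 1)) (λ.λ.1 0)
  step 1: λ.(λ.λ.0 1) 0 (0 (λ.λ.1 0)) ((λ.λ.0) (λ.λ.1 0))
  step 2: λ.(λ.0 1) (0 (λ.λ.1 0)) ((λ.λ.0) (λ.λ.1 0))
  step 3: λ.0 (λ.λ.1 0) 0 ((λ.λ.0) (λ.λ.1 0))
  step 4: λ.0 (λ.λ.1 0) 0 (λ.0)

Answer: DIFFERENT — A ⇓ λ.λ.0, B ⇓ λ.0 (λ.λ.1 0) 0 (λ.0)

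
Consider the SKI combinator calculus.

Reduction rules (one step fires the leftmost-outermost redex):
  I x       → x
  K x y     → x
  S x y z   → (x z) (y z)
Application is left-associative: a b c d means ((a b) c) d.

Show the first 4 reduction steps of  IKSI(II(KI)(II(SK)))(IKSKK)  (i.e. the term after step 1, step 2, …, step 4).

Answer: after 4 steps: S(KI(II(SK)))(IKSKK)

Working:
  start: IKSI(II(KI)(II(SK)))(IKSKK)
  [1] KSI(II(KI)(II(SK)))(IKSKK)
  [2] S(II(KI)(II(SK)))(IKSKK)
  [3] S(I(KI)(II(SK)))(IKSKK)
  [4] S(KI(II(SK)))(IKSKK)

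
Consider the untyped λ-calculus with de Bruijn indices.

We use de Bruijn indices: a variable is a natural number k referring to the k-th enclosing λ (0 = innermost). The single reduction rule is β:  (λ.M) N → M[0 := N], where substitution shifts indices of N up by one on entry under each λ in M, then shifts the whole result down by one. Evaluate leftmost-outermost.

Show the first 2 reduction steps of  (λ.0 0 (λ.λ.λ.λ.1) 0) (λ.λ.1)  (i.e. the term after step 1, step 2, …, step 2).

  start: (λ.0 0 (λ.λ.λ.λ.1) 0) (λ.λ.1)
  step 1: (λ.λ.1) (λ.λ.1) (λ.λ.λ.λ.1) (λ.λ.1)
  step 2: (λ.λ.λ.1) (λ.λ.λ.λ.1) (λ.λ.1)

Answer: after 2 steps: (λ.λ.λ.1) (λ.λ.λ.λ.1) (λ.λ.1)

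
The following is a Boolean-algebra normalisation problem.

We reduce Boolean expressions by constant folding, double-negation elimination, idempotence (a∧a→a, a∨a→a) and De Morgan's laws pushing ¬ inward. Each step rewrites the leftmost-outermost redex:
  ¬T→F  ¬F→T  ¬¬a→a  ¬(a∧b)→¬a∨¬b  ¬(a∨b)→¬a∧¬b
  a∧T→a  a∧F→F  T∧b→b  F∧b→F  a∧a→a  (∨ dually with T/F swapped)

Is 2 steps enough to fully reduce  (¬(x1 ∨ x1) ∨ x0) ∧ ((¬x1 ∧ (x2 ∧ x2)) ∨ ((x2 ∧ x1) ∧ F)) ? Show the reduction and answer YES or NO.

  start: (¬(x1 ∨ x1) ∨ x0) ∧ ((¬x1 ∧ (x2 ∧ x2)) ∨ ((x2 ∧ x1) ∧ F))
  step 1: ((¬x1 ∧ ¬x1) ∨ x0) ∧ ((¬x1 ∧ (x2 ∧ x2)) ∨ ((x2 ∧ x1) ∧ F))
  step 2: (¬x1 ∨ x0) ∧ ((¬x1 ∧ (x2 ∧ x2)) ∨ ((x2 ∧ x1) ∧ F))

Answer: NO — after 2 steps the term is (¬x1 ∨ x0) ∧ ((¬x1 ∧ (x2 ∧ x2)) ∨ ((x2 ∧ x1) ∧ F)), not yet normal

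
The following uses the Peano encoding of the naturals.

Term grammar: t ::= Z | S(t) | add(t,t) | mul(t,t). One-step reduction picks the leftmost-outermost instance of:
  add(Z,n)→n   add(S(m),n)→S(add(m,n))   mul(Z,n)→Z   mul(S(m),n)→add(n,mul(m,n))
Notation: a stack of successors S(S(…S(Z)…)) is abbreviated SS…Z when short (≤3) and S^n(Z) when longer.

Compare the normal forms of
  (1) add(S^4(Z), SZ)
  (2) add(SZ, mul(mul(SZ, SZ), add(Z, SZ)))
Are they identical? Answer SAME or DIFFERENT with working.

Term A:
  start: add(S^4(Z), SZ)
  [1] S(add(SSSZ, SZ))
  [2] S(S(add(SSZ, SZ)))
  [3] S(S(S(add(SZ, SZ))))
  [4] S(S(S(S(add(Z, SZ)))))
  [5] S^5(Z)

Term B:
  start: add(SZ, mul(mul(SZ, SZ), add(Z, SZ)))
  [1] S(add(Z, mul(mul(SZ, SZ), add(Z, SZ))))
  [2] S(mul(mul(SZ, SZ), add(Z, SZ)))
  [3] S(mul(add(SZ, mul(Z, SZ)), add(Z, SZ)))
  [4] S(mul(S(add(Z, mul(Z, SZ))), add(Z, SZ)))
  [5] S(add(add(Z, SZ), mul(add(Z, mul(Z, SZ)), add(Z, SZ))))
  [6] S(add(SZ, mul(add(Z, mul(Z, SZ)), add(Z, SZ))))
  [7] S(S(add(Z, mul(add(Z, mul(Z, SZ)), add(Z, SZ)))))
  [8] S(S(mul(add(Z, mul(Z, SZ)), add(Z, SZ))))
  [9] S(S(mul(mul(Z, SZ), add(Z, SZ))))
  [10] S(S(mul(Z, add(Z, SZ))))
  [11] SSZ

Answer: DIFFERENT — A ⇓ S^5(Z), B ⇓ SSZ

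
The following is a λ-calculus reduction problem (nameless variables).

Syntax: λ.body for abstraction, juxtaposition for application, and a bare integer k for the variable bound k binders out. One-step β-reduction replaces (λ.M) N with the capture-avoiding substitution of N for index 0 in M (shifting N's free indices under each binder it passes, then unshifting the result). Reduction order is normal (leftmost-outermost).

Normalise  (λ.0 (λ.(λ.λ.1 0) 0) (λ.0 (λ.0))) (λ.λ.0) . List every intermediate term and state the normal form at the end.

Answer: normal form = λ.0 (λ.0)  (in 3 steps)

Reduction:
  start: (λ.0 (λ.(λ.λ.1 0) 0) (λ.0 (λ.0))) (λ.λ.0)
  step 1: (λ.λ.0) (λ.(λ.λ.1 0) 0) (λ.0 (λ.0))
  step 2: (λ.0) (λ.0 (λ.0))
  step 3: λ.0 (λ.0)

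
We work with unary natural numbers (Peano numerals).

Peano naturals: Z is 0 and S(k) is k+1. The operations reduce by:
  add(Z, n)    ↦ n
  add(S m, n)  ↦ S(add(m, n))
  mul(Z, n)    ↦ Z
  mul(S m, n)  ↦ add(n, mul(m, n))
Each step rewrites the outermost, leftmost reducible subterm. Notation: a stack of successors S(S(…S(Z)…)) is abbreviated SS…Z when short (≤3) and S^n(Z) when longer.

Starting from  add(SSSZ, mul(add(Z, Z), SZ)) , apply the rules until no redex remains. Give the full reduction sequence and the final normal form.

  start: add(SSSZ, mul(add(Z, Z), SZ))
  step 1: S(add(SSZ, mul(add(Z, Z), SZ)))
  step 2: S(S(add(SZ, mul(add(Z, Z), SZ))))
  step 3: S(S(S(add(Z, mul(add(Z, Z), SZ)))))
  step 4: S(S(S(mul(add(Z, Z), SZ))))
  step 5: S(S(S(mul(Z, SZ))))
  step 6: SSSZ

Answer: normal form = SSSZ  (in 6 steps)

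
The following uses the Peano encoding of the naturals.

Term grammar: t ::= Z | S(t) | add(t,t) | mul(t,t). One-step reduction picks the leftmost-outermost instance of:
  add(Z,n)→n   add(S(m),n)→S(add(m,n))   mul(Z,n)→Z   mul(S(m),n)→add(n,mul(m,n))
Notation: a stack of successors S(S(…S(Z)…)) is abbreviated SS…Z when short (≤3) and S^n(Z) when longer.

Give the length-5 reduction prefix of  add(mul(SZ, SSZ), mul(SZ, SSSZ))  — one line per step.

  start: add(mul(SZ, SSZ), mul(SZ, SSSZ))
  step 1: add(add(SSZ, mul(Z, SSZ)), mul(SZ, SSSZ))
  step 2: add(S(add(SZ, mul(Z, SSZ))), mul(SZ, SSSZ))
  step 3: S(add(add(SZ, mul(Z, SSZ)), mul(SZ, SSSZ)))
  step 4: S(add(S(add(Z, mul(Z, SSZ))), mul(SZ, SSSZ)))
  step 5: S(S(add(add(Z, mul(Z, SSZ)), mul(SZ, SSSZ))))

Answer: after 5 steps: S(S(add(add(Z, mul(Z, SSZ)), mul(SZ, SSSZ))))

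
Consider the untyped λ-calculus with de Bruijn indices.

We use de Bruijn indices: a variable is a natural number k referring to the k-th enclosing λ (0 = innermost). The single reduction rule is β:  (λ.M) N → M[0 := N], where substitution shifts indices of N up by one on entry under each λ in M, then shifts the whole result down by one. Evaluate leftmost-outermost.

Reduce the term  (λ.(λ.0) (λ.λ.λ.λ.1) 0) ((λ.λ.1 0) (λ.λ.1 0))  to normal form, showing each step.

  start: (λ.(λ.0) (λ.λ.λ.λ.1) 0) ((λ.λ.1 0) (λ.λ.1 0))
  [1] (λ.0) (λ.λ.λ.λ.1) ((λ.λ.1 0) (λ.λ.1 0))
  [2] (λ.λ.λ.λ.1) ((λ.λ.1 0) (λ.λ.1 0))
  [3] λ.λ.λ.1

Answer: normal form = λ.λ.λ.1  (in 3 steps)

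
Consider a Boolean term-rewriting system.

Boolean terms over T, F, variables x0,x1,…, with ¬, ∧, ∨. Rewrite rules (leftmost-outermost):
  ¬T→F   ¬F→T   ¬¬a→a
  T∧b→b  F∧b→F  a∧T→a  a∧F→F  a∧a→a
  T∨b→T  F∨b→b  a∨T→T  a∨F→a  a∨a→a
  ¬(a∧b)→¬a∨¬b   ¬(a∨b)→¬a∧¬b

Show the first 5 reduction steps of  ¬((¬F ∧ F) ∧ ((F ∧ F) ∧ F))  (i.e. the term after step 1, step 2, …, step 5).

Answer: after 5 steps: T ∨ ¬((F ∧ F) ∧ F)

Working:
  start: ¬((¬F ∧ F) ∧ ((F ∧ F) ∧ F))
  [1] ¬(¬F ∧ F) ∨ ¬((F ∧ F) ∧ F)
  [2] (¬¬F ∨ ¬F) ∨ ¬((F ∧ F) ∧ F)
  [3] (F ∨ ¬F) ∨ ¬((F ∧ F) ∧ F)
  [4] ¬F ∨ ¬((F ∧ F) ∧ F)
  [5] T ∨ ¬((F ∧ F) ∧ F)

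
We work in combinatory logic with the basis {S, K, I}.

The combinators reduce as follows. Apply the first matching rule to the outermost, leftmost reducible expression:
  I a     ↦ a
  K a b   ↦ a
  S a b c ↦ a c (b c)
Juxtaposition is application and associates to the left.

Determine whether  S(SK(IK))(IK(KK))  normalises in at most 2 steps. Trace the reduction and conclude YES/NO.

  start: S(SK(IK))(IK(KK))
  [1] S(SKK)(IK(KK))
  [2] S(SKK)(K(KK))

Answer: YES — reaches normal form S(SKK)(K(KK)) in 2 ≤ 2 steps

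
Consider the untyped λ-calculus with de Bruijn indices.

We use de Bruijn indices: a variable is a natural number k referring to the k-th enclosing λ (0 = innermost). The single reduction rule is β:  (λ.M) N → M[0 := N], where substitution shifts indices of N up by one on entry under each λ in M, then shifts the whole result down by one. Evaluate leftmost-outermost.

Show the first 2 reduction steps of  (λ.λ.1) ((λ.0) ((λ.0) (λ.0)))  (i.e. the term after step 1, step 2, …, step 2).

Answer: after 2 steps: λ.(λ.0) (λ.0)

Working:
  start: (λ.λ.1) ((λ.0) ((λ.0) (λ.0)))
  →1  λ.(λ.0) ((λ.0) (λ.0))
  →2  λ.(λ.0) (λ.0)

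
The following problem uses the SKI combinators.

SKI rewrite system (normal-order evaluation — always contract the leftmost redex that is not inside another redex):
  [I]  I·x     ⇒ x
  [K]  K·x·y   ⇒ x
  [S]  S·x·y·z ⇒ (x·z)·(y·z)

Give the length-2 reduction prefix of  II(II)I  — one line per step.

  start: II(II)I
  [1] I(II)I
  [2] III

Answer: after 2 steps: III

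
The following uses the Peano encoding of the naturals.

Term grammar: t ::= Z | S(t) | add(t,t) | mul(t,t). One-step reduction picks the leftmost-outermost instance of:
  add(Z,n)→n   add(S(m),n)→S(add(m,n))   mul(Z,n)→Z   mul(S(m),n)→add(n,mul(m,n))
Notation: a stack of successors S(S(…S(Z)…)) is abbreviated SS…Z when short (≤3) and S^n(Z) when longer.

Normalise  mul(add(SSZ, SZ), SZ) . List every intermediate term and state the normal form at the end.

Answer: normal form = SSSZ  (in 13 steps)

Reduction:
  start: mul(add(SSZ, SZ), SZ)
  step 1: mul(S(add(SZ, SZ)), SZ)
  step 2: add(SZ, mul(add(SZ, SZ), SZ))
  step 3: S(add(Z, mul(add(SZ, SZ), SZ)))
  step 4: S(mul(add(SZ, SZ), SZ))
  step 5: S(mul(S(add(Z, SZ)), SZ))
  step 6: S(add(SZ, mul(add(Z, SZ), SZ)))
  step 7: S(S(add(Z, mul(add(Z, SZ), SZ))))
  step 8: S(S(mul(add(Z, SZ), SZ)))
  step 9: S(S(mul(SZ, SZ)))
  step 10: S(S(add(SZ, mul(Z, SZ))))
  step 11: S(S(S(add(Z, mul(Z, SZ)))))
  step 12: S(S(S(mul(Z, SZ))))
  step 13: SSSZ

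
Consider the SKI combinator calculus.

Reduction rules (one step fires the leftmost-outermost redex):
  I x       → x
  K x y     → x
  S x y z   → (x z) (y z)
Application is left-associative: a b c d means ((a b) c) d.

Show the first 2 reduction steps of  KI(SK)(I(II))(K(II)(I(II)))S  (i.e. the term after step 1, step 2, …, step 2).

  start: KI(SK)(I(II))(K(II)(I(II)))S
  [1] I(I(II))(K(II)(I(II)))S
  [2] I(II)(K(II)(I(II)))S

Answer: after 2 steps: I(II)(K(II)(I(II)))S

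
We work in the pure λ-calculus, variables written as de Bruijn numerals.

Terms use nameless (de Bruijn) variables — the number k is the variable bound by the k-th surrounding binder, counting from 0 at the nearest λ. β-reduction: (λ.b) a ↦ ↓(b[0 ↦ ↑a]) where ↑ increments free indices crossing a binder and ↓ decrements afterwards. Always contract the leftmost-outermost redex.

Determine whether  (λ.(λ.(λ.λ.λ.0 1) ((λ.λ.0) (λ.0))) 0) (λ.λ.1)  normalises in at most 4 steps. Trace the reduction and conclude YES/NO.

  start: (λ.(λ.(λ.λ.λ.0 1) ((λ.λ.0) (λ.0))) 0) (λ.λ.1)
  →1  (λ.(λ.λ.λ.0 1) ((λ.λ.0) (λ.0))) (λ.λ.1)
  →2  (λ.λ.λ.0 1) ((λ.λ.0) (λ.0))
  →3  λ.λ.0 1

Answer: YES — reaches normal form λ.λ.0 1 in 3 ≤ 4 steps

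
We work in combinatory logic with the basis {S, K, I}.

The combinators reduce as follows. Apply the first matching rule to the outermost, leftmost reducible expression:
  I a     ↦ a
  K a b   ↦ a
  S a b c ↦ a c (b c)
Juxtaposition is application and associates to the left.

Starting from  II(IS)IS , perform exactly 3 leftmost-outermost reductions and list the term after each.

Answer: after 3 steps: SIS

Working:
  start: II(IS)IS
  →1  I(IS)IS
  →2  ISIS
  →3  SIS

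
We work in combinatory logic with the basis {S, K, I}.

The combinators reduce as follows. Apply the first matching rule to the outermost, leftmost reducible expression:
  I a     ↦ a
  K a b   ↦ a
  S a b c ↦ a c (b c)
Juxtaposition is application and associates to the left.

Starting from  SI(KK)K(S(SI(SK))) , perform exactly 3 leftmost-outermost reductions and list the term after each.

Answer: after 3 steps: KKK

Reduction:
  start: SI(KK)K(S(SI(SK)))
  step 1: IK(KKK)(S(SI(SK)))
  step 2: K(KKK)(S(SI(SK)))
  step 3: KKK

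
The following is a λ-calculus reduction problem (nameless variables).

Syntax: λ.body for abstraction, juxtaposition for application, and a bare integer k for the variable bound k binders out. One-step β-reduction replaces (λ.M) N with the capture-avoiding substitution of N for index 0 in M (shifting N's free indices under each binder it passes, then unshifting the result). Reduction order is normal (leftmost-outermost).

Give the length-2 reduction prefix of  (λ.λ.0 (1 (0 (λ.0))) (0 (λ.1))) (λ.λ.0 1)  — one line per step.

  start: (λ.λ.0 (1 (0 (λ.0))) (0 (λ.1))) (λ.λ.0 1)
  →1  λ.0 ((λ.λ.0 1) (0 (λ.0))) (0 (λ.1))
  →2  λ.0 (λ.0 (1 (λ.0))) (0 (λ.1))

Answer: after 2 steps: λ.0 (λ.0 (1 (λ.0))) (0 (λ.1))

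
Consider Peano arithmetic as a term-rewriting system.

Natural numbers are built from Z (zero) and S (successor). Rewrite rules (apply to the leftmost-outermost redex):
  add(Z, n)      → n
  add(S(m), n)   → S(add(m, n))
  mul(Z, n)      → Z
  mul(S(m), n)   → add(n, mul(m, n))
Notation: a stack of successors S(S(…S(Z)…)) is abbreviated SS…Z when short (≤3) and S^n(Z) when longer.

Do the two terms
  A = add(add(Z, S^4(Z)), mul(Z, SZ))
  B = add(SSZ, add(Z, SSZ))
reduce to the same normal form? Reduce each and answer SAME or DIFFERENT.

Term A:
  start: add(add(Z, S^4(Z)), mul(Z, SZ))
  →1  add(S^4(Z), mul(Z, SZ))
  →2  S(add(SSSZ, mul(Z, SZ)))
  →3  S(S(add(SSZ, mul(Z, SZ))))
  →4  S(S(S(add(SZ, mul(Z, SZ)))))
  →5  S(S(S(S(add(Z, mul(Z, SZ))))))
  →6  S(S(S(S(mul(Z, SZ)))))
  →7  S^4(Z)

Term B:
  start: add(SSZ, add(Z, SSZ))
  →1  S(add(SZ, add(Z, SSZ)))
  →2  S(S(add(Z, add(Z, SSZ))))
  →3  S(S(add(Z, SSZ)))
  →4  S^4(Z)

Answer: SAME — A ⇓ S^4(Z), B ⇓ S^4(Z)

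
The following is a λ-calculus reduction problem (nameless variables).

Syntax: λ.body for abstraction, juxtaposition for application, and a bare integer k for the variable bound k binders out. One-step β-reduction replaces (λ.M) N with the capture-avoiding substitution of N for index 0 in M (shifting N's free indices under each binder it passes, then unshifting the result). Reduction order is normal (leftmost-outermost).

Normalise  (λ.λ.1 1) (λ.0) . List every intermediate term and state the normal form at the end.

Answer: normal form = λ.λ.0  (in 2 steps)

Derivation:
  start: (λ.λ.1 1) (λ.0)
  →1  λ.(λ.0) (λ.0)
  →2  λ.λ.0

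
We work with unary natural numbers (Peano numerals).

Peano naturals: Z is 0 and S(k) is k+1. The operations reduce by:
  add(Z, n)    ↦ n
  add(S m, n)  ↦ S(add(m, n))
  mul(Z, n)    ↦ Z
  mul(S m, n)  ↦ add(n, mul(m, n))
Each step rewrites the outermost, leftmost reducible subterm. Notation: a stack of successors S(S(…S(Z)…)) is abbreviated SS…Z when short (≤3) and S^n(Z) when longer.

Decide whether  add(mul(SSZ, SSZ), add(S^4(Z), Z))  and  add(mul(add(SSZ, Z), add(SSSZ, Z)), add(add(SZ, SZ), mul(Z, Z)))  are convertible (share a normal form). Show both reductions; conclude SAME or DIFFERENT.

Answer: SAME — A ⇓ S^8(Z), B ⇓ S^8(Z)

Derivation:
Term A:
  start: add(mul(SSZ, SSZ), add(S^4(Z), Z))
  →1  add(add(SSZ, mul(SZ, SSZ)), add(S^4(Z), Z))
  →2  add(S(add(SZ, mul(SZ, SSZ))), add(S^4(Z), Z))
  →3  S(add(add(SZ, mul(SZ, SSZ)), add(S^4(Z), Z)))
  →4  S(add(S(add(Z, mul(SZ, SSZ))), add(S^4(Z), Z)))
  →5  S(S(add(add(Z, mul(SZ, SSZ)), add(S^4(Z), Z))))
  →6  S(S(add(mul(SZ, SSZ), add(S^4(Z), Z))))
  →7  S(S(add(add(SSZ, mul(Z, SSZ)), add(S^4(Z), Z))))
  →8  S(S(add(S(add(SZ, mul(Z, SSZ))), add(S^4(Z), Z))))
  →9  S(S(S(add(add(SZ, mul(Z, SSZ)), add(S^4(Z), Z)))))
  →10  S(S(S(add(S(add(Z, mul(Z, SSZ))), add(S^4(Z), Z)))))
  →11  S(S(S(S(add(add(Z, mul(Z, SSZ)), add(S^4(Z), Z))))))
  →12  S(S(S(S(add(mul(Z, SSZ), add(S^4(Z), Z))))))
  →13  S(S(S(S(add(Z, add(S^4(Z), Z))))))
  →14  S(S(S(S(add(S^4(Z), Z)))))
  →15  S(S(S(S(S(add(SSSZ, Z))))))
  →16  S(S(S(S(S(S(add(SSZ, Z)))))))
  →17  S(S(S(S(S(S(S(add(SZ, Z))))))))
  →18  S(S(S(S(S(S(S(S(add(Z, Z)))))))))
  →19  S^8(Z)

Term B:
  start: add(mul(add(SSZ, Z), add(SSSZ, Z)), add(add(SZ, SZ), mul(Z, Z)))
  →1  add(mul(S(add(SZ, Z)), add(SSSZ, Z)), add(add(SZ, SZ), mul(Z, Z)))
  →2  add(add(add(SSSZ, Z), mul(add(SZ, Z), add(SSSZ, Z))), add(add(SZ, SZ), mul(Z, Z)))
  →3  add(add(S(add(SSZ, Z)), mul(add(SZ, Z), add(SSSZ, Z))), add(add(SZ, SZ), mul(Z, Z)))
  →4  add(S(add(add(SSZ, Z), mul(add(SZ, Z), add(SSSZ, Z)))), add(add(SZ, SZ), mul(Z, Z)))
  →5  S(add(add(add(SSZ, Z), mul(add(SZ, Z), add(SSSZ, Z))), add(add(SZ, SZ), mul(Z, Z))))
  →6  S(add(add(S(add(SZ, Z)), mul(add(SZ, Z), add(SSSZ, Z))), add(add(SZ, SZ), mul(Z, Z))))
  →7  S(add(S(add(add(SZ, Z), mul(add(SZ, Z), add(SSSZ, Z)))), add(add(SZ, SZ), mul(Z, Z))))
  →8  S(S(add(add(add(SZ, Z), mul(add(SZ, Z), add(SSSZ, Z))), add(add(SZ, SZ), mul(Z, Z)))))
  →9  S(S(add(add(S(add(Z, Z)), mul(add(SZ, Z), add(SSSZ, Z))), add(add(SZ, SZ), mul(Z, Z)))))
  →10  S(S(add(S(add(add(Z, Z), mul(add(SZ, Z), add(SSSZ, Z)))), add(add(SZ, SZ), mul(Z, Z)))))
  →11  S(S(S(add(add(add(Z, Z), mul(add(SZ, Z), add(SSSZ, Z))), add(add(SZ, SZ), mul(Z, Z))))))
  →12  S(S(S(add(add(Z, mul(add(SZ, Z), add(SSSZ, Z))), add(add(SZ, SZ), mul(Z, Z))))))
  →13  S(S(S(add(mul(add(SZ, Z), add(SSSZ, Z)), add(add(SZ, SZ), mul(Z, Z))))))
  →14  S(S(S(add(mul(S(add(Z, Z)), add(SSSZ, Z)), add(add(SZ, SZ), mul(Z, Z))))))
  →15  S(S(S(add(add(add(SSSZ, Z), mul(add(Z, Z), add(SSSZ, Z))), add(add(SZ, SZ), mul(Z, Z))))))
  →16  S(S(S(add(add(S(add(SSZ, Z)), mul(add(Z, Z), add(SSSZ, Z))), add(add(SZ, SZ), mul(Z, Z))))))
  →17  S(S(S(add(S(add(add(SSZ, Z), mul(add(Z, Z), add(SSSZ, Z)))), add(add(SZ, SZ), mul(Z, Z))))))
  →18  S(S(S(S(add(add(add(SSZ, Z), mul(add(Z, Z), add(SSSZ, Z))), add(add(SZ, SZ), mul(Z, Z)))))))
  →19  S(S(S(S(add(add(S(add(SZ, Z)), mul(add(Z, Z), add(SSSZ, Z))), add(add(SZ, SZ), mul(Z, Z)))))))
  →20  S(S(S(S(add(S(add(add(SZ, Z), mul(add(Z, Z), add(SSSZ, Z)))), add(add(SZ, SZ), mul(Z, Z)))))))
  →21  S(S(S(S(S(add(add(add(SZ, Z), mul(add(Z, Z), add(SSSZ, Z))), add(add(SZ, SZ), mul(Z, Z))))))))
  →22  S(S(S(S(S(add(add(S(add(Z, Z)), mul(add(Z, Z), add(SSSZ, Z))), add(add(SZ, SZ), mul(Z, Z))))))))
  →23  S(S(S(S(S(add(S(add(add(Z, Z), mul(add(Z, Z), add(SSSZ, Z)))), add(add(SZ, SZ), mul(Z, Z))))))))
  →24  S(S(S(S(S(S(add(add(add(Z, Z), mul(add(Z, Z), add(SSSZ, Z))), add(add(SZ, SZ), mul(Z, Z)))))))))
  →25  S(S(S(S(S(S(add(add(Z, mul(add(Z, Z), add(SSSZ, Z))), add(add(SZ, SZ), mul(Z, Z)))))))))
  →26  S(S(S(S(S(S(add(mul(add(Z, Z), add(SSSZ, Z)), add(add(SZ, SZ), mul(Z, Z)))))))))
  →27  S(S(S(S(S(S(add(mul(Z, add(SSSZ, Z)), add(add(SZ, SZ), mul(Z, Z)))))))))
  →28  S(S(S(S(S(S(add(Z, add(add(SZ, SZ), mul(Z, Z)))))))))
  →29  S(S(S(S(S(S(add(add(SZ, SZ), mul(Z, Z))))))))
  →30  S(S(S(S(S(S(add(S(add(Z, SZ)), mul(Z, Z))))))))
  →31  S(S(S(S(S(S(S(add(add(Z, SZ), mul(Z, Z)))))))))
  →32  S(S(S(S(S(S(S(add(SZ, mul(Z, Z)))))))))
  →33  S(S(S(S(S(S(S(S(add(Z, mul(Z, Z))))))))))
  →34  S(S(S(S(S(S(S(S(mul(Z, Z)))))))))
  →35  S^8(Z)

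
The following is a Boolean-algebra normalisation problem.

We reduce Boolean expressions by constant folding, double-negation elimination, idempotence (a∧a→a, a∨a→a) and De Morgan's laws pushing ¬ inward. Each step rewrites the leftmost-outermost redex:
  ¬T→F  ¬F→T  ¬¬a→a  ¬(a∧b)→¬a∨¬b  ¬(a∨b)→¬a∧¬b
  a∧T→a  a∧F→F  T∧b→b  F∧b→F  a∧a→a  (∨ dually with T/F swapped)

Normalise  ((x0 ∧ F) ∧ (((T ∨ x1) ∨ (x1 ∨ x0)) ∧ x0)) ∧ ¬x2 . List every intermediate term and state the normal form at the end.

  start: ((x0 ∧ F) ∧ (((T ∨ x1) ∨ (x1 ∨ x0)) ∧ x0)) ∧ ¬x2
  →1  (F ∧ (((T ∨ x1) ∨ (x1 ∨ x0)) ∧ x0)) ∧ ¬x2
  →2  F ∧ ¬x2
  →3  F

Answer: normal form = F  (in 3 steps)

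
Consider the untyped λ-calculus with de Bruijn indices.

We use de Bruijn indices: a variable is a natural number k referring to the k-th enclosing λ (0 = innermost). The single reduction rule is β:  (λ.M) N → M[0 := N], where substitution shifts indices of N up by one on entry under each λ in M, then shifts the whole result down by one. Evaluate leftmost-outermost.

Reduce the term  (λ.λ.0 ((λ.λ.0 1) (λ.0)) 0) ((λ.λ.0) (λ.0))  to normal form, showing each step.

  start: (λ.λ.0 ((λ.λ.0 1) (λ.0)) 0) ((λ.λ.0) (λ.0))
  step 1: λ.0 ((λ.λ.0 1) (λ.0)) 0
  step 2: λ.0 (λ.0 (λ.0)) 0

Answer: normal form = λ.0 (λ.0 (λ.0)) 0  (in 2 steps)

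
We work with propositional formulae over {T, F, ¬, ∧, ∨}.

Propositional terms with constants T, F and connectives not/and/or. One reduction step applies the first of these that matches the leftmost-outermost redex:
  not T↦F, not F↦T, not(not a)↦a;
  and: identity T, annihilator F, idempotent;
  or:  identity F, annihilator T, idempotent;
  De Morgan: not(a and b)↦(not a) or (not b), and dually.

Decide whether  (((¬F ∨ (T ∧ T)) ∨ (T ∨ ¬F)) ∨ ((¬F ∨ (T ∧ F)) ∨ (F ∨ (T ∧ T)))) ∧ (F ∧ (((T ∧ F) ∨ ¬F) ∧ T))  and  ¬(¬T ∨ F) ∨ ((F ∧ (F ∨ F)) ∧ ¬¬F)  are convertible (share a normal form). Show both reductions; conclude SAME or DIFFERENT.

Term A:
  start: (((¬F ∨ (T ∧ T)) ∨ (T ∨ ¬F)) ∨ ((¬F ∨ (T ∧ F)) ∨ (F ∨ (T ∧ T)))) ∧ (F ∧ (((T ∧ F) ∨ ¬F) ∧ T))
  step 1: (((T ∨ (T ∧ T)) ∨ (T ∨ ¬F)) ∨ ((¬F ∨ (T ∧ F)) ∨ (F ∨ (T ∧ T)))) ∧ (F ∧ (((T ∧ F) ∨ ¬F) ∧ T))
  step 2: ((T ∨ (T ∨ ¬F)) ∨ ((¬F ∨ (T ∧ F)) ∨ (F ∨ (T ∧ T)))) ∧ (F ∧ (((T ∧ F) ∨ ¬F) ∧ T))
  step 3: (T ∨ ((¬F ∨ (T ∧ F)) ∨ (F ∨ (T ∧ T)))) ∧ (F ∧ (((T ∧ F) ∨ ¬F) ∧ T))
  step 4: T ∧ (F ∧ (((T ∧ F) ∨ ¬F) ∧ T))
  step 5: F ∧ (((T ∧ F) ∨ ¬F) ∧ T)
  step 6: F

Term B:
  start: ¬(¬T ∨ F) ∨ ((F ∧ (F ∨ F)) ∧ ¬¬F)
  step 1: (¬¬T ∧ ¬F) ∨ ((F ∧ (F ∨ F)) ∧ ¬¬F)
  step 2: (T ∧ ¬F) ∨ ((F ∧ (F ∨ F)) ∧ ¬¬F)
  step 3: ¬F ∨ ((F ∧ (F ∨ F)) ∧ ¬¬F)
  step 4: T ∨ ((F ∧ (F ∨ F)) ∧ ¬¬F)
  step 5: T

Answer: DIFFERENT — A ⇓ F, B ⇓ T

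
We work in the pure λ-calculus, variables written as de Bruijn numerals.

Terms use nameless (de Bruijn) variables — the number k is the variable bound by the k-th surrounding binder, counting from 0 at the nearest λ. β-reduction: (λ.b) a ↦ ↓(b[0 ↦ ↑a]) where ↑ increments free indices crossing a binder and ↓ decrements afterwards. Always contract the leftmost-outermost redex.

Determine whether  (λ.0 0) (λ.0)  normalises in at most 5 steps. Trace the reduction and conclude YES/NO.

Answer: YES — reaches normal form λ.0 in 2 ≤ 5 steps

Derivation:
  start: (λ.0 0) (λ.0)
  [1] (λ.0) (λ.0)
  [2] λ.0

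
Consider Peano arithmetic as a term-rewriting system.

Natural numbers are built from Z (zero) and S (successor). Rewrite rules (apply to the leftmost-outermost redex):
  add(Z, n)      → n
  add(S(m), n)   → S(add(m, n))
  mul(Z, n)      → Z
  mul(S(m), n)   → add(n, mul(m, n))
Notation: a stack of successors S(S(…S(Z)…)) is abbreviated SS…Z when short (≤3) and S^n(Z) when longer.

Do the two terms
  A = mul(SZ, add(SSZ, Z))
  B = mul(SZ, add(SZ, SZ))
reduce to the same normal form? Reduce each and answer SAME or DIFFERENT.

Term A:
  start: mul(SZ, add(SSZ, Z))
  →1  add(add(SSZ, Z), mul(Z, add(SSZ, Z)))
  →2  add(S(add(SZ, Z)), mul(Z, add(SSZ, Z)))
  →3  S(add(add(SZ, Z), mul(Z, add(SSZ, Z))))
  →4  S(add(S(add(Z, Z)), mul(Z, add(SSZ, Z))))
  →5  S(S(add(add(Z, Z), mul(Z, add(SSZ, Z)))))
  →6  S(S(add(Z, mul(Z, add(SSZ, Z)))))
  →7  S(S(mul(Z, add(SSZ, Z))))
  →8  SSZ

Term B:
  start: mul(SZ, add(SZ, SZ))
  →1  add(add(SZ, SZ), mul(Z, add(SZ, SZ)))
  →2  add(S(add(Z, SZ)), mul(Z, add(SZ, SZ)))
  →3  S(add(add(Z, SZ), mul(Z, add(SZ, SZ))))
  →4  S(add(SZ, mul(Z, add(SZ, SZ))))
  →5  S(S(add(Z, mul(Z, add(SZ, SZ)))))
  →6  S(S(mul(Z, add(SZ, SZ))))
  →7  SSZ

Answer: SAME — A ⇓ SSZ, B ⇓ SSZ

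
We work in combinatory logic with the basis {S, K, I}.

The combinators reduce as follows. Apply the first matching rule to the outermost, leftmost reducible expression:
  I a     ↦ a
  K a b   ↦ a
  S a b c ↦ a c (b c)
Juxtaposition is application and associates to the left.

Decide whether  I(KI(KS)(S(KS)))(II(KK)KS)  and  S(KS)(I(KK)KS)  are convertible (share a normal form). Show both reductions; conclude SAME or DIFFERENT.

Answer: SAME — A ⇓ S(KS)(KS), B ⇓ S(KS)(KS)

Derivation:
Term A:
  start: I(KI(KS)(S(KS)))(II(KK)KS)
  [1] KI(KS)(S(KS))(II(KK)KS)
  [2] I(S(KS))(II(KK)KS)
  [3] S(KS)(II(KK)KS)
  [4] S(KS)(I(KK)KS)
  [5] S(KS)(KKKS)
  [6] S(KS)(KS)

Term B:
  start: S(KS)(I(KK)KS)
  [1] S(KS)(KKKS)
  [2] S(KS)(KS)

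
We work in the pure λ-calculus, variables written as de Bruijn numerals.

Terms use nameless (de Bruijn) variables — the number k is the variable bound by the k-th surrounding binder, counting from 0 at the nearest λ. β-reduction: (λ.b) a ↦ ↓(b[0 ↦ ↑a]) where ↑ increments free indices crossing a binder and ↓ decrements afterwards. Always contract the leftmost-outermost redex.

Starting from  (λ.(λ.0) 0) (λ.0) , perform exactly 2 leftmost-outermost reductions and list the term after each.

Answer: after 2 steps: λ.0

Derivation:
  start: (λ.(λ.0) 0) (λ.0)
  step 1: (λ.0) (λ.0)
  step 2: λ.0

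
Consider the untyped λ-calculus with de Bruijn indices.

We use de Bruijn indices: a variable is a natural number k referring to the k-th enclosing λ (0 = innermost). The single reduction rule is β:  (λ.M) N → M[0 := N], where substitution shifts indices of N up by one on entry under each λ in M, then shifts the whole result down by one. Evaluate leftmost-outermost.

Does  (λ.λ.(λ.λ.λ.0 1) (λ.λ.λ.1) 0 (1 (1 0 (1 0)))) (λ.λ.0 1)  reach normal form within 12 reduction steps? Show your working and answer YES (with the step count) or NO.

  start: (λ.λ.(λ.λ.λ.0 1) (λ.λ.λ.1) 0 (1 (1 0 (1 0)))) (λ.λ.0 1)
  →1  λ.(λ.λ.λ.0 1) (λ.λ.λ.1) 0 ((λ.λ.0 1) ((λ.λ.0 1) 0 ((λ.λ.0 1) 0)))
  →2  λ.(λ.λ.0 1) 0 ((λ.λ.0 1) ((λ.λ.0 1) 0 ((λ.λ.0 1) 0)))
  →3  λ.(λ.0 1) ((λ.λ.0 1) ((λ.λ.0 1) 0 ((λ.λ.0 1) 0)))
  →4  λ.(λ.λ.0 1) ((λ.λ.0 1) 0 ((λ.λ.0 1) 0)) 0
  →5  λ.(λ.0 ((λ.λ.0 1) 1 ((λ.λ.0 1) 1))) 0
  →6  λ.0 ((λ.λ.0 1) 0 ((λ.λ.0 1) 0))
  →7  λ.0 ((λ.0 1) ((λ.λ.0 1) 0))
  →8  λ.0 ((λ.λ.0 1) 0 0)
  →9  λ.0 ((λ.0 1) 0)
  →10  λ.0 (0 0)

Answer: YES — reaches normal form λ.0 (0 0) in 10 ≤ 12 steps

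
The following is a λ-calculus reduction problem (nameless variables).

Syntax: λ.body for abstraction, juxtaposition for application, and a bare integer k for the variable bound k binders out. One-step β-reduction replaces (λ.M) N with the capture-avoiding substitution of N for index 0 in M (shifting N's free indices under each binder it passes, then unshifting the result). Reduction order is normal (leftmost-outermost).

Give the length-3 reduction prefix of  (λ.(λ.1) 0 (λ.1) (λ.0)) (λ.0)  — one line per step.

  start: (λ.(λ.1) 0 (λ.1) (λ.0)) (λ.0)
  [1] (λ.λ.0) (λ.0) (λ.λ.0) (λ.0)
  [2] (λ.0) (λ.λ.0) (λ.0)
  [3] (λ.λ.0) (λ.0)

Answer: after 3 steps: (λ.λ.0) (λ.0)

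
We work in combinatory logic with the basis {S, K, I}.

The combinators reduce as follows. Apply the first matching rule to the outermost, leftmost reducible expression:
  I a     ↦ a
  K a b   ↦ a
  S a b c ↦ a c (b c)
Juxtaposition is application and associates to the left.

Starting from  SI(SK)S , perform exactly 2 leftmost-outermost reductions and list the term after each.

  start: SI(SK)S
  [1] IS(SKS)
  [2] S(SKS)

Answer: after 2 steps: S(SKS)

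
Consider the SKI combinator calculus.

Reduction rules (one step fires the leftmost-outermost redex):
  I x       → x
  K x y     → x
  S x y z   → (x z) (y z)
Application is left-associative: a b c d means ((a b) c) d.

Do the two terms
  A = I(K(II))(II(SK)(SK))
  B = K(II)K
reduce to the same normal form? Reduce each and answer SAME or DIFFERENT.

Answer: SAME — A ⇓ I, B ⇓ I

Working:
Term A:
  start: I(K(II))(II(SK)(SK))
  [1] K(II)(II(SK)(SK))
  [2] II
  [3] I

Term B:
  start: K(II)K
  [1] II
  [2] I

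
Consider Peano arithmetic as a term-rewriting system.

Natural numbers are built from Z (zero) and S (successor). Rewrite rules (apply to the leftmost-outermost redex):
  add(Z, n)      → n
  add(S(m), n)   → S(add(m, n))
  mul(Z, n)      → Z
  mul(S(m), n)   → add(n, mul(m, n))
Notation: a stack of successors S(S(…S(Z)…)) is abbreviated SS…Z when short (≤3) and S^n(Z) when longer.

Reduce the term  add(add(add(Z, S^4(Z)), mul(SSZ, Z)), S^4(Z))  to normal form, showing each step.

  start: add(add(add(Z, S^4(Z)), mul(SSZ, Z)), S^4(Z))
  →1  add(add(S^4(Z), mul(SSZ, Z)), S^4(Z))
  →2  add(S(add(SSSZ, mul(SSZ, Z))), S^4(Z))
  →3  S(add(add(SSSZ, mul(SSZ, Z)), S^4(Z)))
  →4  S(add(S(add(SSZ, mul(SSZ, Z))), S^4(Z)))
  →5  S(S(add(add(SSZ, mul(SSZ, Z)), S^4(Z))))
  →6  S(S(add(S(add(SZ, mul(SSZ, Z))), S^4(Z))))
  →7  S(S(S(add(add(SZ, mul(SSZ, Z)), S^4(Z)))))
  →8  S(S(S(add(S(add(Z, mul(SSZ, Z))), S^4(Z)))))
  →9  S(S(S(S(add(add(Z, mul(SSZ, Z)), S^4(Z))))))
  →10  S(S(S(S(add(mul(SSZ, Z), S^4(Z))))))
  →11  S(S(S(S(add(add(Z, mul(SZ, Z)), S^4(Z))))))
  →12  S(S(S(S(add(mul(SZ, Z), S^4(Z))))))
  →13  S(S(S(S(add(add(Z, mul(Z, Z)), S^4(Z))))))
  →14  S(S(S(S(add(mul(Z, Z), S^4(Z))))))
  →15  S(S(S(S(add(Z, S^4(Z))))))
  →16  S^8(Z)

Answer: normal form = S^8(Z)  (in 16 steps)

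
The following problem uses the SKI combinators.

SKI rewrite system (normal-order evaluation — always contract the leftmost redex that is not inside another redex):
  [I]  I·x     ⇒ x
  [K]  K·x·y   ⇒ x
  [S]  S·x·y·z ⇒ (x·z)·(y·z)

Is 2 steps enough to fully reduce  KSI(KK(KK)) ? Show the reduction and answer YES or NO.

  start: KSI(KK(KK))
  step 1: S(KK(KK))
  step 2: SK

Answer: YES — reaches normal form SK in 2 ≤ 2 steps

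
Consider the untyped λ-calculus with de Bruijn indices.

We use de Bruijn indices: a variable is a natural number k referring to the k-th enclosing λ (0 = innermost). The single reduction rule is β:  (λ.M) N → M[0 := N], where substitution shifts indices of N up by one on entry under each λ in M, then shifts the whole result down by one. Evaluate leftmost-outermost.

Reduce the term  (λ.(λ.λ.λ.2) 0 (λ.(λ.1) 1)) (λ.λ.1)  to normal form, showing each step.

  start: (λ.(λ.λ.λ.2) 0 (λ.(λ.1) 1)) (λ.λ.1)
  [1] (λ.λ.λ.2) (λ.λ.1) (λ.(λ.1) (λ.λ.1))
  [2] (λ.λ.λ.λ.1) (λ.(λ.1) (λ.λ.1))
  [3] λ.λ.λ.1

Answer: normal form = λ.λ.λ.1  (in 3 steps)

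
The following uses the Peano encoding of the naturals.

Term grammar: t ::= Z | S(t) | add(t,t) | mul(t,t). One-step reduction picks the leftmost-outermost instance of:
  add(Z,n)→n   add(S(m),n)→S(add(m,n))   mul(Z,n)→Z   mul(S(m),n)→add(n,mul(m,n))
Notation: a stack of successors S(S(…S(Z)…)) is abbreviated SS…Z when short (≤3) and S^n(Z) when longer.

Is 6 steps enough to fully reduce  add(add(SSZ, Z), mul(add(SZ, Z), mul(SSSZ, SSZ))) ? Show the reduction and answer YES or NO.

Answer: NO — after 6 steps the term is S(S(mul(add(SZ, Z), mul(SSSZ, SSZ)))), not yet normal

Working:
  start: add(add(SSZ, Z), mul(add(SZ, Z), mul(SSSZ, SSZ)))
  [1] add(S(add(SZ, Z)), mul(add(SZ, Z), mul(SSSZ, SSZ)))
  [2] S(add(add(SZ, Z), mul(add(SZ, Z), mul(SSSZ, SSZ))))
  [3] S(add(S(add(Z, Z)), mul(add(SZ, Z), mul(SSSZ, SSZ))))
  [4] S(S(add(add(Z, Z), mul(add(SZ, Z), mul(SSSZ, SSZ)))))
  [5] S(S(add(Z, mul(add(SZ, Z), mul(SSSZ, SSZ)))))
  [6] S(S(mul(add(SZ, Z), mul(SSSZ, SSZ))))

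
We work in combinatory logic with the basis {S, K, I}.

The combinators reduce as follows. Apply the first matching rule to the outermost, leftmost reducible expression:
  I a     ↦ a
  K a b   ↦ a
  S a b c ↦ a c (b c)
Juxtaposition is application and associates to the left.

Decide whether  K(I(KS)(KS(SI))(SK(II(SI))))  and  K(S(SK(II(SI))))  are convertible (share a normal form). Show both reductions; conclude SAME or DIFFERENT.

Term A:
  start: K(I(KS)(KS(SI))(SK(II(SI))))
  →1  K(KS(KS(SI))(SK(II(SI))))
  →2  K(S(SK(II(SI))))
  →3  K(S(SK(I(SI))))
  →4  K(S(SK(SI)))

Term B:
  start: K(S(SK(II(SI))))
  →1  K(S(SK(I(SI))))
  →2  K(S(SK(SI)))

Answer: SAME — A ⇓ K(S(SK(SI))), B ⇓ K(S(SK(SI)))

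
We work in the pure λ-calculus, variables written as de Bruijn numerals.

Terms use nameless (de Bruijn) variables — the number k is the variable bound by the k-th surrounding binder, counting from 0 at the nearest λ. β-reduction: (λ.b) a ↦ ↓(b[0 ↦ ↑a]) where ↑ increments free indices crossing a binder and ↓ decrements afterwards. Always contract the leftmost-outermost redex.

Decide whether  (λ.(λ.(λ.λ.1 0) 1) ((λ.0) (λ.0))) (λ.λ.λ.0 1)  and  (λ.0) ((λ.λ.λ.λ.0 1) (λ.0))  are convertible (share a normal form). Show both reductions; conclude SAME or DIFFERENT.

Term A:
  start: (λ.(λ.(λ.λ.1 0) 1) ((λ.0) (λ.0))) (λ.λ.λ.0 1)
  [1] (λ.(λ.λ.1 0) (λ.λ.λ.0 1)) ((λ.0) (λ.0))
  [2] (λ.λ.1 0) (λ.λ.λ.0 1)
  [3] λ.(λ.λ.λ.0 1) 0
  [4] λ.λ.λ.0 1

Term B:
  start: (λ.0) ((λ.λ.λ.λ.0 1) (λ.0))
  [1] (λ.λ.λ.λ.0 1) (λ.0)
  [2] λ.λ.λ.0 1

Answer: SAME — A ⇓ λ.λ.λ.0 1, B ⇓ λ.λ.λ.0 1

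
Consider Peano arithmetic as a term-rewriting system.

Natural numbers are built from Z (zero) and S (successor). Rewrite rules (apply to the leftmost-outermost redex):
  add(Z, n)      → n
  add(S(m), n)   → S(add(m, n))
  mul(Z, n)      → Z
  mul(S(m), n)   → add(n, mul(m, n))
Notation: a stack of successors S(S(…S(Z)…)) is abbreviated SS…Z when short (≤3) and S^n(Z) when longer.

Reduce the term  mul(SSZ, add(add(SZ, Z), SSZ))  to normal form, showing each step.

  start: mul(SSZ, add(add(SZ, Z), SSZ))
  step 1: add(add(add(SZ, Z), SSZ), mul(SZ, add(add(SZ, Z), SSZ)))
  step 2: add(add(S(add(Z, Z)), SSZ), mul(SZ, add(add(SZ, Z), SSZ)))
  step 3: add(S(add(add(Z, Z), SSZ)), mul(SZ, add(add(SZ, Z), SSZ)))
  step 4: S(add(add(add(Z, Z), SSZ), mul(SZ, add(add(SZ, Z), SSZ))))
  step 5: S(add(add(Z, SSZ), mul(SZ, add(add(SZ, Z), SSZ))))
  step 6: S(add(SSZ, mul(SZ, add(add(SZ, Z), SSZ))))
  step 7: S(S(add(SZ, mul(SZ, add(add(SZ, Z), SSZ)))))
  step 8: S(S(S(add(Z, mul(SZ, add(add(SZ, Z), SSZ))))))
  step 9: S(S(S(mul(SZ, add(add(SZ, Z), SSZ)))))
  step 10: S(S(S(add(add(add(SZ, Z), SSZ), mul(Z, add(add(SZ, Z), SSZ))))))
  step 11: S(S(S(add(add(S(add(Z, Z)), SSZ), mul(Z, add(add(SZ, Z), SSZ))))))
  step 12: S(S(S(add(S(add(add(Z, Z), SSZ)), mul(Z, add(add(SZ, Z), SSZ))))))
  step 13: S(S(S(S(add(add(add(Z, Z), SSZ), mul(Z, add(add(SZ, Z), SSZ)))))))
  step 14: S(S(S(S(add(add(Z, SSZ), mul(Z, add(add(SZ, Z), SSZ)))))))
  step 15: S(S(S(S(add(SSZ, mul(Z, add(add(SZ, Z), SSZ)))))))
  step 16: S(S(S(S(S(add(SZ, mul(Z, add(add(SZ, Z), SSZ))))))))
  step 17: S(S(S(S(S(S(add(Z, mul(Z, add(add(SZ, Z), SSZ)))))))))
  step 18: S(S(S(S(S(S(mul(Z, add(add(SZ, Z), SSZ))))))))
  step 19: S^6(Z)

Answer: normal form = S^6(Z)  (in 19 steps)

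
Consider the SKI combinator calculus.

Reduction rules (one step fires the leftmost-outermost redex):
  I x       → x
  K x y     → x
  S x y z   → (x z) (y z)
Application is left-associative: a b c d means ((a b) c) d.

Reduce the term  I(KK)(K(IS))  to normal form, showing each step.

Answer: normal form = K  (in 2 steps)

Working:
  start: I(KK)(K(IS))
  step 1: KK(K(IS))
  step 2: K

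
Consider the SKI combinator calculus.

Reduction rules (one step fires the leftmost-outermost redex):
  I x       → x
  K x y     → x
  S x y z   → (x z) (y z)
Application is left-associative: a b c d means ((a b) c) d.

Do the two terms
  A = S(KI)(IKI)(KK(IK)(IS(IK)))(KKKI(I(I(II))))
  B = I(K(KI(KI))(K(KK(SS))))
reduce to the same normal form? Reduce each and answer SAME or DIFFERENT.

Term A:
  start: S(KI)(IKI)(KK(IK)(IS(IK)))(KKKI(I(I(II))))
  →1  KI(KK(IK)(IS(IK)))(IKI(KK(IK)(IS(IK))))(KKKI(I(I(II))))
  →2  I(IKI(KK(IK)(IS(IK))))(KKKI(I(I(II))))
  →3  IKI(KK(IK)(IS(IK)))(KKKI(I(I(II))))
  →4  KI(KK(IK)(IS(IK)))(KKKI(I(I(II))))
  →5  I(KKKI(I(I(II))))
  →6  KKKI(I(I(II)))
  →7  KI(I(I(II)))
  →8  I

Term B:
  start: I(K(KI(KI))(K(KK(SS))))
  →1  K(KI(KI))(K(KK(SS)))
  →2  KI(KI)
  →3  I

Answer: SAME — A ⇓ I, B ⇓ I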